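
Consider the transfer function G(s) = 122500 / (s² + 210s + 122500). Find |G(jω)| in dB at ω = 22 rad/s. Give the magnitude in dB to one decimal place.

|(j22)² + 210(j22) + 122500| = |1.2202e+05 + j4620| = 1.221e+05
|G(j22)| = 122500 / 1.221e+05 = 1.0032
20 log₁₀(1.0032) = 0.03 dB

0.0 dB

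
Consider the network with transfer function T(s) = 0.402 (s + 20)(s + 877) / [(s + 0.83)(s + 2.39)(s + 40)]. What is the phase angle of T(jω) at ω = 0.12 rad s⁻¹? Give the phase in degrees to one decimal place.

-10.9°

∠(j0.12 + 20) = arctan(0.12/20) = 0.34°
∠(j0.12 + 877) = arctan(0.12/877) = 0.01°
∠(j0.12 + 0.83) = arctan(0.12/0.83) = 8.23°
∠(j0.12 + 2.39) = arctan(0.12/2.39) = 2.87°
∠(j0.12 + 40) = arctan(0.12/40) = 0.17°
∠T(j0.12) = 0.34° + 0.01° − (8.23° + 2.87° + 0.17°) = -10.92°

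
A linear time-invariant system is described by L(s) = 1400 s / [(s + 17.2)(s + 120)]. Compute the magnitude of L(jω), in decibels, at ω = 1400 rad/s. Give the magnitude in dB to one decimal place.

|j1400| = 1400
|j1400 + 17.2| = √(1400² + 17.2²) = 1400
|j1400 + 120| = √(1400² + 120²) = 1405
|L(j1400)| = 1400 × 1400 / (1400 × 1405) = 0.99627
20 log₁₀(0.99627) = -0.03 dB

-0.0 dB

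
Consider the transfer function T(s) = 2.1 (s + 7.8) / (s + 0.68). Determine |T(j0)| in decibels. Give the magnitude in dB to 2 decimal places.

27.64 dB

T(0) = 2.1 × 7.8 / 0.68 = 24.088
20 log₁₀(24.088) = 27.636 dB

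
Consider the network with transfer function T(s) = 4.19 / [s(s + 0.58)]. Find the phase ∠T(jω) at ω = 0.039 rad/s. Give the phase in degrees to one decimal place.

-93.8°

∠(j0.039 + 0.58) = arctan(0.039/0.58) = 3.85°
∠(j0.039) = 90.00°
∠T(j0.039) = − (3.85° + 90.00°) = -93.85°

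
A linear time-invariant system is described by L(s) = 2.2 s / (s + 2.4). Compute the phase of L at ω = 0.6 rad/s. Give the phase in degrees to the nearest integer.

76°

∠(j0.6) = 90.00°
∠(j0.6 + 2.4) = arctan(0.6/2.4) = 14.04°
∠L(j0.6) = 90.00° − 14.04° = 75.96°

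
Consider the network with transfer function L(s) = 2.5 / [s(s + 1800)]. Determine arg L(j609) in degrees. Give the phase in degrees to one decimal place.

∠(j609 + 1800) = arctan(609/1800) = 18.69°
∠(j609) = 90.00°
∠L(j609) = − (18.69° + 90.00°) = -108.69°

-108.7 deg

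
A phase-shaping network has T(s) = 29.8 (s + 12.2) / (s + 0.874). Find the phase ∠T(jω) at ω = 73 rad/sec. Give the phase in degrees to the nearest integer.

∠(j73 + 12.2) = arctan(73/12.2) = 80.51°
∠(j73 + 0.874) = arctan(73/0.874) = 89.31°
∠T(j73) = 80.51° − 89.31° = -8.80°

-9°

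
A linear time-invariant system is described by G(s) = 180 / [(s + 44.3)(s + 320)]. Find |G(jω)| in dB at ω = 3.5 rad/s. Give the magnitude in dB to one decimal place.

-38.0 dB

|j3.5 + 44.3| = √(3.5² + 44.3²) = 44.44
|j3.5 + 320| = √(3.5² + 320²) = 320
|G(j3.5)| = 180 / (44.44 × 320) = 0.012657
20 log₁₀(0.012657) = -37.95 dB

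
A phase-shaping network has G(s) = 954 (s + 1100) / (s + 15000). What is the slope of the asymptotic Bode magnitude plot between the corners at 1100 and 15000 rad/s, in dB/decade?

20 dB/decade

In this band the factors already past their corner are: zero at 1100; net slope = 20 dB/decade.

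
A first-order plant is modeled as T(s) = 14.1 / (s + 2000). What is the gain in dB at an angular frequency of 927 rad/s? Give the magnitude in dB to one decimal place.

|j927 + 2000| = √(927² + 2000²) = 2204
|T(j927)| = 14.1 / 2204 = 0.0063963
20 log₁₀(0.0063963) = -43.88 dB

-43.9 dB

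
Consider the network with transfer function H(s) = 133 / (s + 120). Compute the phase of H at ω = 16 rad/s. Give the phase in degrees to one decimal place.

-7.6°

∠(j16 + 120) = arctan(16/120) = 7.59°
∠H(j16) = −7.59° = -7.59°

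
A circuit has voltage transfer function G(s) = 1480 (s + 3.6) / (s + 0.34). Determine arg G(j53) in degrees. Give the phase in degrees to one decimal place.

∠(j53 + 3.6) = arctan(53/3.6) = 86.11°
∠(j53 + 0.34) = arctan(53/0.34) = 89.63°
∠G(j53) = 86.11° − 89.63° = -3.52°

-3.5°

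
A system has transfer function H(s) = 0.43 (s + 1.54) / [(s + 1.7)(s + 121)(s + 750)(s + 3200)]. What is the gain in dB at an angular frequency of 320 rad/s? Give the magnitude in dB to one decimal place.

-186.4 dB

|j320 + 1.54| = √(320² + 1.54²) = 320
|j320 + 1.7| = √(320² + 1.7²) = 320
|j320 + 121| = √(320² + 121²) = 342.1
|j320 + 750| = √(320² + 750²) = 815.4
|j320 + 3200| = √(320² + 3200²) = 3216
|H(j320)| = 0.43 × 320 / (320 × 342.1 × 815.4 × 3216) = 4.793e-10
20 log₁₀(4.793e-10) = -186.39 dB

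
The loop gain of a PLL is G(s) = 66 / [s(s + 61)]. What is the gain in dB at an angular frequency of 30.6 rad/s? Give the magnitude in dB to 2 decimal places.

|j30.6 + 61| = √(30.6² + 61²) = 68.24
|j30.6| = 30.6
|G(j30.6)| = 66 / (68.24 × 30.6) = 0.031605
20 log₁₀(0.031605) = -30.005 dB

-30.00 dB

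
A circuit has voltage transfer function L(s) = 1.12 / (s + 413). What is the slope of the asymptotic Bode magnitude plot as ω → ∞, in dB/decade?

-20 dB/decade

With 0 zeros and 1 pole, the high-frequency asymptotic slope is 20 × (0 − 1) = -20 dB/decade.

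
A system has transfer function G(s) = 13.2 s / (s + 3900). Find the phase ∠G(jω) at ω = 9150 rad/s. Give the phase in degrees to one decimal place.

23.1 deg

∠(j9150) = 90.00°
∠(j9150 + 3900) = arctan(9150/3900) = 66.91°
∠G(j9150) = 90.00° − 66.91° = 23.09°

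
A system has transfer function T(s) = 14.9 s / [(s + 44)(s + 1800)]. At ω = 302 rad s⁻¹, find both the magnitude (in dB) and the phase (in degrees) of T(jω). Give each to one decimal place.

|j302| = 302
|j302 + 44| = √(302² + 44²) = 305.2
|j302 + 1800| = √(302² + 1800²) = 1825
|T(j302)| = 14.9 × 302 / (305.2 × 1825) = 0.0080784
20 log₁₀(0.0080784) = -41.85 dB
∠(j302) = 90.00°
∠(j302 + 44) = arctan(302/44) = 81.71°
∠(j302 + 1800) = arctan(302/1800) = 9.52°
∠T(j302) = 90.00° − (81.71° + 9.52°) = -1.23°

|T| = -41.9 dB, ∠T = -1.2 deg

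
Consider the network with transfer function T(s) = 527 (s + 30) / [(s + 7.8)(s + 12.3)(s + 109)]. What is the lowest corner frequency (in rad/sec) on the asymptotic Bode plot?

Break frequencies occur at each pole and zero magnitude: 7.8 rad/sec, 12.3 rad/sec, 30 rad/sec, 109 rad/sec.
The lowest is 7.8 rad/sec.

7.8 rad/sec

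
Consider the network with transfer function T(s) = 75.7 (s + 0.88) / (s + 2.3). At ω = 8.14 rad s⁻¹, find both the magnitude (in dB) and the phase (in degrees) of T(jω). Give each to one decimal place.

|j8.14 + 0.88| = √(8.14² + 0.88²) = 8.187
|j8.14 + 2.3| = √(8.14² + 2.3²) = 8.459
|T(j8.14)| = 75.7 × 8.187 / 8.459 = 73.272
20 log₁₀(73.272) = 37.30 dB
∠(j8.14 + 0.88) = arctan(8.14/0.88) = 83.83°
∠(j8.14 + 2.3) = arctan(8.14/2.3) = 74.22°
∠T(j8.14) = 83.83° − 74.22° = 9.61°

|T| = 37.3 dB, ∠T = 9.6°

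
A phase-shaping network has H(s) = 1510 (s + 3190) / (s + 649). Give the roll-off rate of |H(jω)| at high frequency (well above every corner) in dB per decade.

With 1 zero and 1 pole, the high-frequency asymptotic slope is 20 × (1 − 1) = 0 dB/decade.

0 dB/decade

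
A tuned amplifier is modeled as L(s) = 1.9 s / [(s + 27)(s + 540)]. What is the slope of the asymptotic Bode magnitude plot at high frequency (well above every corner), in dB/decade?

With 1 zero and 2 poles, the high-frequency asymptotic slope is 20 × (1 − 2) = -20 dB/decade.

-20 dB/decade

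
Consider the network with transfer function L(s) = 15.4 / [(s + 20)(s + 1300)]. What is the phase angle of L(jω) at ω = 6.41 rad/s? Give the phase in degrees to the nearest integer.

∠(j6.41 + 20) = arctan(6.41/20) = 17.77°
∠(j6.41 + 1300) = arctan(6.41/1300) = 0.28°
∠L(j6.41) = − (17.77° + 0.28°) = -18.05°

-18°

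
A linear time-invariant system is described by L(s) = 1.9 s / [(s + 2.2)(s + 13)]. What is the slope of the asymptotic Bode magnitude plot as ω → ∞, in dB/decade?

With 1 zero and 2 poles, the high-frequency asymptotic slope is 20 × (1 − 2) = -20 dB/decade.

-20 dB/decade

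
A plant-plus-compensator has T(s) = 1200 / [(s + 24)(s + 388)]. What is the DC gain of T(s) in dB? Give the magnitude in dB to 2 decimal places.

-17.80 dB

T(0) = 1200 / (24 × 388) = 0.12887
20 log₁₀(0.12887) = -17.797 dB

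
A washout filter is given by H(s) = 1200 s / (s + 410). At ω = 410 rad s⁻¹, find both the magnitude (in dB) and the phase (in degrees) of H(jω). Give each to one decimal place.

|j410| = 410
|j410 + 410| = √(410² + 410²) = 579.8
|H(j410)| = 1200 × 410 / 579.8 = 848.53
20 log₁₀(848.53) = 58.57 dB
∠(j410) = 90.00°
∠(j410 + 410) = arctan(410/410) = 45.00°
∠H(j410) = 90.00° − 45.00° = 45.00°

|H| = 58.6 dB, ∠H = 45.0 deg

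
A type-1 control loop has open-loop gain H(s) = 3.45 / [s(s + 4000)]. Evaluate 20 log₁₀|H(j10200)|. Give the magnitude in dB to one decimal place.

-150.2 dB

|j10200 + 4000| = √(10200² + 4000²) = 1.096e+04
|j10200| = 1.02e+04
|H(j10200)| = 3.45 / (1.096e+04 × 1.02e+04) = 3.0871e-08
20 log₁₀(3.0871e-08) = -150.21 dB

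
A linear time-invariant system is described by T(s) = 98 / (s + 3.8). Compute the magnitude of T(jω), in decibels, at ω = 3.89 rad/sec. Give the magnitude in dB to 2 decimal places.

25.12 dB

|j3.89 + 3.8| = √(3.89² + 3.8²) = 5.438
|T(j3.89)| = 98 / 5.438 = 18.021
20 log₁₀(18.021) = 25.116 dB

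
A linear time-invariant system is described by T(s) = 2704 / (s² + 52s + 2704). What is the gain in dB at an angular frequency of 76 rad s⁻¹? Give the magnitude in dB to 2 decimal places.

|(j76)² + 52(j76) + 2704| = |-3072 + j3952| = 5006
|T(j76)| = 2704 / 5006 = 0.5402
20 log₁₀(0.5402) = -5.349 dB

-5.35 dB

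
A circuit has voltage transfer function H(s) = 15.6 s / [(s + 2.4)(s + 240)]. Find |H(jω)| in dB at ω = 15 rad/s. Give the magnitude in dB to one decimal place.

|j15| = 15
|j15 + 2.4| = √(15² + 2.4²) = 15.19
|j15 + 240| = √(15² + 240²) = 240.5
|H(j15)| = 15.6 × 15 / (15.19 × 240.5) = 0.064059
20 log₁₀(0.064059) = -23.87 dB

-23.9 dB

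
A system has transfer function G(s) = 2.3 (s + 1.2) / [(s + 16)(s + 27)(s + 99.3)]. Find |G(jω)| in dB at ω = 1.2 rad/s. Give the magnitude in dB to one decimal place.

-80.9 dB

|j1.2 + 1.2| = √(1.2² + 1.2²) = 1.697
|j1.2 + 16| = √(1.2² + 16²) = 16.04
|j1.2 + 27| = √(1.2² + 27²) = 27.03
|j1.2 + 99.3| = √(1.2² + 99.3²) = 99.31
|G(j1.2)| = 2.3 × 1.697 / (16.04 × 27.03 × 99.31) = 9.0639e-05
20 log₁₀(9.0639e-05) = -80.85 dB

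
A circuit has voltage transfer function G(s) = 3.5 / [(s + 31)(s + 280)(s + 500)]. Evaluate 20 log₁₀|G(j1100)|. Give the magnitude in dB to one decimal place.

|j1100 + 31| = √(1100² + 31²) = 1100
|j1100 + 280| = √(1100² + 280²) = 1135
|j1100 + 500| = √(1100² + 500²) = 1208
|G(j1100)| = 3.5 / (1100 × 1135 × 1208) = 2.319e-09
20 log₁₀(2.319e-09) = -172.69 dB

-172.7 dB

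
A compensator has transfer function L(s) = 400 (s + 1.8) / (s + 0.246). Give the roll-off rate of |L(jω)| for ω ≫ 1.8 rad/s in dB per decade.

0 dB/decade

With 1 zero and 1 pole, the high-frequency asymptotic slope is 20 × (1 − 1) = 0 dB/decade.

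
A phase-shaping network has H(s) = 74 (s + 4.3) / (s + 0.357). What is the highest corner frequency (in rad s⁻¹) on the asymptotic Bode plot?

Break frequencies occur at each pole and zero magnitude: 0.357 rad s⁻¹, 4.3 rad s⁻¹.
The highest is 4.3 rad s⁻¹.

4.3 rad s⁻¹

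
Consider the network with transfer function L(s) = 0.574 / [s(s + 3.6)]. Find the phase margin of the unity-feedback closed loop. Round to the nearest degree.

87°

Gain crossover: |L(jω)| = 1 at ω ≈ 0.159 rad/s.
∠L(j0.159) = −90° − arctan(0.159/3.6) ≈ -92.53°
PM = 180° + (-92.53°) = 87.47°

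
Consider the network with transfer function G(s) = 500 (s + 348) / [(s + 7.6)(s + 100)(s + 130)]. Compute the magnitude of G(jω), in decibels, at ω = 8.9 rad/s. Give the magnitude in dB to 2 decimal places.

1.11 dB

|j8.9 + 348| = √(8.9² + 348²) = 348.1
|j8.9 + 7.6| = √(8.9² + 7.6²) = 11.7
|j8.9 + 100| = √(8.9² + 100²) = 100.4
|j8.9 + 130| = √(8.9² + 130²) = 130.3
|G(j8.9)| = 500 × 348.1 / (11.7 × 100.4 × 130.3) = 1.1369
20 log₁₀(1.1369) = 1.114 dB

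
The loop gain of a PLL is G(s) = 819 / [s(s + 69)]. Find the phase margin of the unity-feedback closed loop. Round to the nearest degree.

Gain crossover: |G(jω)| = 1 at ω ≈ 11.7 rad/sec.
∠G(j11.7) = −90° − arctan(11.7/69) ≈ -99.63°
PM = 180° + (-99.63°) = 80.37°

80°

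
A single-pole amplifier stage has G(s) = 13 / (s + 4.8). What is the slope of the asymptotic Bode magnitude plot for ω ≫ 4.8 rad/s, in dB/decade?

With 0 zeros and 1 pole, the high-frequency asymptotic slope is 20 × (0 − 1) = -20 dB/decade.

-20 dB/decade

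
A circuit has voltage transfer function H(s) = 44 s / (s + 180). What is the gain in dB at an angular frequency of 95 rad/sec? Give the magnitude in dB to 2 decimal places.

26.25 dB

|j95| = 95
|j95 + 180| = √(95² + 180²) = 203.5
|H(j95)| = 44 × 95 / 203.5 = 20.537
20 log₁₀(20.537) = 26.251 dB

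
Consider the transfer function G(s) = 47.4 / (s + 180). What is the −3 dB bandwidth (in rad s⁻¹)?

For a single-pole low-pass, the −3 dB point is at the pole: ω = 180 rad s⁻¹.

180 rad s⁻¹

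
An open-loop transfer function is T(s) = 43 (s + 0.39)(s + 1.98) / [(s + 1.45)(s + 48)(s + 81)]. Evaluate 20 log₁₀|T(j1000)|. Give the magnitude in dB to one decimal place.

|j1000 + 0.39| = √(1000² + 0.39²) = 1000
|j1000 + 1.98| = √(1000² + 1.98²) = 1000
|j1000 + 1.45| = √(1000² + 1.45²) = 1000
|j1000 + 48| = √(1000² + 48²) = 1001
|j1000 + 81| = √(1000² + 81²) = 1003
|T(j1000)| = 43 × 1000 × 1000 / (1000 × 1001 × 1003) = 0.04281
20 log₁₀(0.04281) = -27.37 dB

-27.4 dB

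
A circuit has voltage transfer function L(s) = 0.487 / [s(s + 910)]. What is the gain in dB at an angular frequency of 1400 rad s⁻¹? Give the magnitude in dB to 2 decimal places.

-133.63 dB

|j1400 + 910| = √(1400² + 910²) = 1670
|j1400| = 1400
|L(j1400)| = 0.487 / (1670 × 1400) = 2.0833e-07
20 log₁₀(2.0833e-07) = -133.625 dB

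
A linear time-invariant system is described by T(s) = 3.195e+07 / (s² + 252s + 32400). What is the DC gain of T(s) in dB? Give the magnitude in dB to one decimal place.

T(0) = 3.195e+07 / 32400 = 986.11
20 log₁₀(986.11) = 59.88 dB

59.9 dB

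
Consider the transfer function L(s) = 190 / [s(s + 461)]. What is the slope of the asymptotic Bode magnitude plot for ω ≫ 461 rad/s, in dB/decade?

With 0 zeros and 2 poles, the high-frequency asymptotic slope is 20 × (0 − 2) = -40 dB/decade.

-40 dB/decade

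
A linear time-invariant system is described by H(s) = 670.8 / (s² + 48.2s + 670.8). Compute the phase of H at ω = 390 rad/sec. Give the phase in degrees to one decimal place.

-172.9°

∠[(j390)² + 48.2(j390) + 670.8] = ∠[-1.5143e+05 + j18798] = 172.92°
∠H(j390) = −172.92° = -172.92°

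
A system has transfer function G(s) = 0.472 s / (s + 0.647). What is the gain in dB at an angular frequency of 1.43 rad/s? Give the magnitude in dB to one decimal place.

|j1.43| = 1.43
|j1.43 + 0.647| = √(1.43² + 0.647²) = 1.57
|G(j1.43)| = 0.472 × 1.43 / 1.57 = 0.43003
20 log₁₀(0.43003) = -7.33 dB

-7.3 dB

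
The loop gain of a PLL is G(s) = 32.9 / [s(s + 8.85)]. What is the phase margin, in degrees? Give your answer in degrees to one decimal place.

68.6°

Gain crossover: |G(jω)| = 1 at ω ≈ 3.46 rad/s.
∠G(j3.46) = −90° − arctan(3.46/8.85) ≈ -111.36°
PM = 180° + (-111.36°) = 68.64°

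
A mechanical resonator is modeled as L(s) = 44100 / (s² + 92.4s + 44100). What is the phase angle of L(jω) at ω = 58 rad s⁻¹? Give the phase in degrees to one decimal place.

∠[(j58)² + 92.4(j58) + 44100] = ∠[40736 + j5359.2] = 7.49°
∠L(j58) = −7.49° = -7.49°

-7.5°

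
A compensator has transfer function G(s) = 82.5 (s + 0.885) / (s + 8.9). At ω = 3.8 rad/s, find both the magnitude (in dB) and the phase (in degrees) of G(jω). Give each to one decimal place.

|j3.8 + 0.885| = √(3.8² + 0.885²) = 3.902
|j3.8 + 8.9| = √(3.8² + 8.9²) = 9.677
|G(j3.8)| = 82.5 × 3.902 / 9.677 = 33.262
20 log₁₀(33.262) = 30.44 dB
∠(j3.8 + 0.885) = arctan(3.8/0.885) = 76.89°
∠(j3.8 + 8.9) = arctan(3.8/8.9) = 23.12°
∠G(j3.8) = 76.89° − 23.12° = 53.77°

|G| = 30.4 dB, ∠G = 53.8°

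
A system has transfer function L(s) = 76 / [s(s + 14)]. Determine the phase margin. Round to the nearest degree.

Gain crossover: |L(jω)| = 1 at ω ≈ 5.1 rad/s.
∠L(j5.1) = −90° − arctan(5.1/14) ≈ -110.02°
PM = 180° + (-110.02°) = 69.98°

70°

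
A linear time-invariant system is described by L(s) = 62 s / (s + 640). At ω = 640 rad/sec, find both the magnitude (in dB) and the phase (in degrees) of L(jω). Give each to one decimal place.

|j640| = 640
|j640 + 640| = √(640² + 640²) = 905.1
|L(j640)| = 62 × 640 / 905.1 = 43.841
20 log₁₀(43.841) = 32.84 dB
∠(j640) = 90.00°
∠(j640 + 640) = arctan(640/640) = 45.00°
∠L(j640) = 90.00° − 45.00° = 45.00°

|L| = 32.8 dB, ∠L = 45.0°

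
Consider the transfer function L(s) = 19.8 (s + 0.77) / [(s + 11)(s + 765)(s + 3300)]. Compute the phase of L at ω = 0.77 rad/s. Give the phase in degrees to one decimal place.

40.9°

∠(j0.77 + 0.77) = arctan(0.77/0.77) = 45.00°
∠(j0.77 + 11) = arctan(0.77/11) = 4.00°
∠(j0.77 + 765) = arctan(0.77/765) = 0.06°
∠(j0.77 + 3300) = arctan(0.77/3300) = 0.01°
∠L(j0.77) = 45.00° − (4.00° + 0.06° + 0.01°) = 40.92°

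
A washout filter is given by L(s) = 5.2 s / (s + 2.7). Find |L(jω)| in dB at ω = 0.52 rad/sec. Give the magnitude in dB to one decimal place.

|j0.52| = 0.52
|j0.52 + 2.7| = √(0.52² + 2.7²) = 2.75
|L(j0.52)| = 5.2 × 0.52 / 2.75 = 0.98341
20 log₁₀(0.98341) = -0.15 dB

-0.1 dB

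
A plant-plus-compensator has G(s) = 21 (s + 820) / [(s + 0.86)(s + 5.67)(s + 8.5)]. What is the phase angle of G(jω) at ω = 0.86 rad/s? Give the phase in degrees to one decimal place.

-59.3°

∠(j0.86 + 820) = arctan(0.86/820) = 0.06°
∠(j0.86 + 0.86) = arctan(0.86/0.86) = 45.00°
∠(j0.86 + 5.67) = arctan(0.86/5.67) = 8.62°
∠(j0.86 + 8.5) = arctan(0.86/8.5) = 5.78°
∠G(j0.86) = 0.06° − (45.00° + 8.62° + 5.78°) = -59.34°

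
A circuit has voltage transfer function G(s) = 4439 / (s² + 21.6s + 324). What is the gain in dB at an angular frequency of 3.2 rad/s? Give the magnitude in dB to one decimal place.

|(j3.2)² + 21.6(j3.2) + 324| = |313.76 + j69.12| = 321.3
|G(j3.2)| = 4439 / 321.3 = 13.816
20 log₁₀(13.816) = 22.81 dB

22.8 dB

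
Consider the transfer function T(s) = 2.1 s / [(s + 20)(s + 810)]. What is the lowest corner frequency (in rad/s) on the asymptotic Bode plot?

Break frequencies occur at each pole and zero magnitude: 20 rad/s, 810 rad/s.
The lowest is 20 rad/s.

20 rad/s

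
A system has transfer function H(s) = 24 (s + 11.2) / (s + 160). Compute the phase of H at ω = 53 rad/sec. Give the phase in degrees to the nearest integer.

60°

∠(j53 + 11.2) = arctan(53/11.2) = 78.07°
∠(j53 + 160) = arctan(53/160) = 18.33°
∠H(j53) = 78.07° − 18.33° = 59.74°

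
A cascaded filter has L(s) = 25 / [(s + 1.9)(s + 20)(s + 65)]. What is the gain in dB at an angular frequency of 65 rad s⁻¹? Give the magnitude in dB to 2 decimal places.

-84.22 dB

|j65 + 1.9| = √(65² + 1.9²) = 65.03
|j65 + 20| = √(65² + 20²) = 68.01
|j65 + 65| = √(65² + 65²) = 91.92
|L(j65)| = 25 / (65.03 × 68.01 × 91.92) = 6.1497e-05
20 log₁₀(6.1497e-05) = -84.223 dB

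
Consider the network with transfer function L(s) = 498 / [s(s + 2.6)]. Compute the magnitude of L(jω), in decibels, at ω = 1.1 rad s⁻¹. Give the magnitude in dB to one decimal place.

|j1.1 + 2.6| = √(1.1² + 2.6²) = 2.823
|j1.1| = 1.1
|L(j1.1)| = 498 / (2.823 × 1.1) = 160.36
20 log₁₀(160.36) = 44.10 dB

44.1 dB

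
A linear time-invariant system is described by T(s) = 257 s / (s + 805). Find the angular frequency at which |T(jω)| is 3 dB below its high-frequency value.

805 rad/sec

For a single-pole high-pass, the −3 dB point is at the pole: ω = 805 rad/sec.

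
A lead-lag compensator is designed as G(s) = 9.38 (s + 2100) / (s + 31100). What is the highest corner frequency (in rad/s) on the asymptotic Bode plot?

Break frequencies occur at each pole and zero magnitude: 2100 rad/s, 31100 rad/s.
The highest is 31100 rad/s.

31100 rad/s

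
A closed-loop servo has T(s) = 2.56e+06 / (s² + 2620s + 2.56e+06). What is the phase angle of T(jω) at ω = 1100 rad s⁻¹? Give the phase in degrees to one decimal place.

∠[(j1100)² + 2620(j1100) + 2.56e+06] = ∠[1.35e+06 + j2.882e+06] = 64.90°
∠T(j1100) = −64.90° = -64.90°

-64.9°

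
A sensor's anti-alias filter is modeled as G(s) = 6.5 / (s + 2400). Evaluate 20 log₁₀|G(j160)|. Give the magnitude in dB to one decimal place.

-51.4 dB

|j160 + 2400| = √(160² + 2400²) = 2405
|G(j160)| = 6.5 / 2405 = 0.0027023
20 log₁₀(0.0027023) = -51.37 dB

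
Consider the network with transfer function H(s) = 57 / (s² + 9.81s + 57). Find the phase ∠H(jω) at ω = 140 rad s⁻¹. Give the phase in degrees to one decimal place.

∠[(j140)² + 9.81(j140) + 57] = ∠[-19543 + j1373.4] = 175.98°
∠H(j140) = −175.98° = -175.98°

-176.0°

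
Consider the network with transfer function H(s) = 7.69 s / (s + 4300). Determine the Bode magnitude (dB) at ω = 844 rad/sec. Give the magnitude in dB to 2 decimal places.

|j844| = 844
|j844 + 4300| = √(844² + 4300²) = 4382
|H(j844)| = 7.69 × 844 / 4382 = 1.4811
20 log₁₀(1.4811) = 3.412 dB

3.41 dB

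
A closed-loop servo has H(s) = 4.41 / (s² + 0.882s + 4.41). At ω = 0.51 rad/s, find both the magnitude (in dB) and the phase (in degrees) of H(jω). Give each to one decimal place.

|H| = 0.5 dB, ∠H = -6.2°

|(j0.51)² + 0.882(j0.51) + 4.41| = |4.1499 + j0.44982| = 4.174
|H(j0.51)| = 4.41 / 4.174 = 1.0565
20 log₁₀(1.0565) = 0.48 dB
∠[(j0.51)² + 0.882(j0.51) + 4.41] = ∠[4.1499 + j0.44982] = 6.19°
∠H(j0.51) = −6.19° = -6.19°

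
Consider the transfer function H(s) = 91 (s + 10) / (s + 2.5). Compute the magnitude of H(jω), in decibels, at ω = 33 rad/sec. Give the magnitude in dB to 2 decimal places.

39.54 dB

|j33 + 10| = √(33² + 10²) = 34.48
|j33 + 2.5| = √(33² + 2.5²) = 33.09
|H(j33)| = 91 × 34.48 / 33.09 = 94.815
20 log₁₀(94.815) = 39.538 dB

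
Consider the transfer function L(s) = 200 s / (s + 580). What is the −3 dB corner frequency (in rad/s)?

For a single-pole high-pass, the −3 dB point is at the pole: ω = 580 rad/s.

580 rad/s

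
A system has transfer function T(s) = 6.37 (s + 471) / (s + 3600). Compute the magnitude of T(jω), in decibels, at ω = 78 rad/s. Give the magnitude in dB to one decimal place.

|j78 + 471| = √(78² + 471²) = 477.4
|j78 + 3600| = √(78² + 3600²) = 3601
|T(j78)| = 6.37 × 477.4 / 3601 = 0.84456
20 log₁₀(0.84456) = -1.47 dB

-1.5 dB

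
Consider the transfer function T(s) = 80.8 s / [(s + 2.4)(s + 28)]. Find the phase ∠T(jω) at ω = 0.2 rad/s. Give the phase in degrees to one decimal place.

84.8°

∠(j0.2) = 90.00°
∠(j0.2 + 2.4) = arctan(0.2/2.4) = 4.76°
∠(j0.2 + 28) = arctan(0.2/28) = 0.41°
∠T(j0.2) = 90.00° − (4.76° + 0.41°) = 84.83°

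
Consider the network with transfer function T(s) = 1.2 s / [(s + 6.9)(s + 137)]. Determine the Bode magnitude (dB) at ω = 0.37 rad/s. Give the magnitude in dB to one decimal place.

-66.6 dB

|j0.37| = 0.37
|j0.37 + 6.9| = √(0.37² + 6.9²) = 6.91
|j0.37 + 137| = √(0.37² + 137²) = 137
|T(j0.37)| = 1.2 × 0.37 / (6.91 × 137) = 0.00046902
20 log₁₀(0.00046902) = -66.58 dB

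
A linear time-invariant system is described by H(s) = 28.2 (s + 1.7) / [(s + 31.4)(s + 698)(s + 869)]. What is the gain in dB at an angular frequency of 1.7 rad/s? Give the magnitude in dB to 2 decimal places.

|j1.7 + 1.7| = √(1.7² + 1.7²) = 2.404
|j1.7 + 31.4| = √(1.7² + 31.4²) = 31.45
|j1.7 + 698| = √(1.7² + 698²) = 698
|j1.7 + 869| = √(1.7² + 869²) = 869
|H(j1.7)| = 28.2 × 2.404 / (31.45 × 698 × 869) = 3.5544e-06
20 log₁₀(3.5544e-06) = -108.985 dB

-108.98 dB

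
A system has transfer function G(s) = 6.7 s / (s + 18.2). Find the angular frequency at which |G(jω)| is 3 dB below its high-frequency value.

For a single-pole high-pass, the −3 dB point is at the pole: ω = 18.2 rad/s.

18.2 rad/s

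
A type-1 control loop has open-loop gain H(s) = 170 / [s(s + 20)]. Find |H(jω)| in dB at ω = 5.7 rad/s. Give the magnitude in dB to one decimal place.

3.1 dB

|j5.7 + 20| = √(5.7² + 20²) = 20.8
|j5.7| = 5.7
|H(j5.7)| = 170 / (20.8 × 5.7) = 1.4341
20 log₁₀(1.4341) = 3.13 dB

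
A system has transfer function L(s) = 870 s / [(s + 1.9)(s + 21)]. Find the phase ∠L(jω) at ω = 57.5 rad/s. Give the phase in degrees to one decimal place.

∠(j57.5) = 90.00°
∠(j57.5 + 1.9) = arctan(57.5/1.9) = 88.11°
∠(j57.5 + 21) = arctan(57.5/21) = 69.94°
∠L(j57.5) = 90.00° − (88.11° + 69.94°) = -68.04°

-68.0 deg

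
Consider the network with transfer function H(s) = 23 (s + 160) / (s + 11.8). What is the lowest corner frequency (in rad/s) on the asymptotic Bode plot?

11.8 rad/s

Break frequencies occur at each pole and zero magnitude: 11.8 rad/s, 160 rad/s.
The lowest is 11.8 rad/s.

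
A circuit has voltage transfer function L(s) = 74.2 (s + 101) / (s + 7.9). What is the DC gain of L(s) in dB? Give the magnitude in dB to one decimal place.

59.5 dB

L(0) = 74.2 × 101 / 7.9 = 948.63
20 log₁₀(948.63) = 59.54 dB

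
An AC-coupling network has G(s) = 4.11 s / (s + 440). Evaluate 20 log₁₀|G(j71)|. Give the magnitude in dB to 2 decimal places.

|j71| = 71
|j71 + 440| = √(71² + 440²) = 445.7
|G(j71)| = 4.11 × 71 / 445.7 = 0.65474
20 log₁₀(0.65474) = -3.679 dB

-3.68 dB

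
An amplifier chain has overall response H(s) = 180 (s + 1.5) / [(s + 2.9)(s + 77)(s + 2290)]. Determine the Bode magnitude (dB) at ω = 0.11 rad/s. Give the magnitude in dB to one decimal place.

|j0.11 + 1.5| = √(0.11² + 1.5²) = 1.504
|j0.11 + 2.9| = √(0.11² + 2.9²) = 2.902
|j0.11 + 77| = √(0.11² + 77²) = 77
|j0.11 + 2290| = √(0.11² + 2290²) = 2290
|H(j0.11)| = 180 × 1.504 / (2.902 × 77 × 2290) = 0.00052904
20 log₁₀(0.00052904) = -65.53 dB

-65.5 dB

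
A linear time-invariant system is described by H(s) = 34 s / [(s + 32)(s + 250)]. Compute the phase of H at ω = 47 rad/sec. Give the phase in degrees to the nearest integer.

∠(j47) = 90.00°
∠(j47 + 32) = arctan(47/32) = 55.75°
∠(j47 + 250) = arctan(47/250) = 10.65°
∠H(j47) = 90.00° − (55.75° + 10.65°) = 23.60°

24°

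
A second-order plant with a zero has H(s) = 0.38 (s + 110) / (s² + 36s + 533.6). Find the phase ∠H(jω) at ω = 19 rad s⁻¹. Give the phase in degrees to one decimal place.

∠(j19 + 110) = arctan(19/110) = 9.80°
∠[(j19)² + 36(j19) + 533.6] = ∠[172.6 + j684] = 75.84°
∠H(j19) = 9.80° − 75.84° = -66.04°

-66.0°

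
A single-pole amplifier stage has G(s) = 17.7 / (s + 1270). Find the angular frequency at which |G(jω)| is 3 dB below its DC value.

For a single-pole low-pass, the −3 dB point is at the pole: ω = 1270 rad/s.

1270 rad/s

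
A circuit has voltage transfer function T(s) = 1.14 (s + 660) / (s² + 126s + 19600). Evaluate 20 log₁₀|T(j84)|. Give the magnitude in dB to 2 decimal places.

-26.70 dB

|j84 + 660| = √(84² + 660²) = 665.3
|(j84)² + 126(j84) + 19600| = |12544 + j10584| = 1.641e+04
|T(j84)| = 1.14 × 665.3 / 1.641e+04 = 0.046213
20 log₁₀(0.046213) = -26.705 dB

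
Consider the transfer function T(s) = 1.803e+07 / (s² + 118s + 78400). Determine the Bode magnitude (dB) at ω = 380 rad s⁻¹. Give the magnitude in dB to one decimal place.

|(j380)² + 118(j380) + 78400| = |-66000 + j44840| = 7.979e+04
|T(j380)| = 1.803e+07 / 7.979e+04 = 225.96
20 log₁₀(225.96) = 47.08 dB

47.1 dB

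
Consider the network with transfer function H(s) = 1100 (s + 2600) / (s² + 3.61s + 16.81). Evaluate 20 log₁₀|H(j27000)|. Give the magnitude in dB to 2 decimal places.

-27.76 dB

|j27000 + 2600| = √(27000² + 2600²) = 2.712e+04
|(j27000)² + 3.61(j27000) + 16.81| = |-7.29e+08 + j97470| = 7.29e+08
|H(j27000)| = 1100 × 2.712e+04 / 7.29e+08 = 0.040929
20 log₁₀(0.040929) = -27.759 dB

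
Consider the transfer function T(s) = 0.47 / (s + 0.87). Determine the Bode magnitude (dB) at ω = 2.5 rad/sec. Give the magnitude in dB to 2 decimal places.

|j2.5 + 0.87| = √(2.5² + 0.87²) = 2.647
|T(j2.5)| = 0.47 / 2.647 = 0.17756
20 log₁₀(0.17756) = -15.013 dB

-15.01 dB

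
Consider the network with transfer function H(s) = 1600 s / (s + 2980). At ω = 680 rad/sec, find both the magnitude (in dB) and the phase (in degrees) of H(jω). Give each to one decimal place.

|j680| = 680
|j680 + 2980| = √(680² + 2980²) = 3057
|H(j680)| = 1600 × 680 / 3057 = 355.95
20 log₁₀(355.95) = 51.03 dB
∠(j680) = 90.00°
∠(j680 + 2980) = arctan(680/2980) = 12.85°
∠H(j680) = 90.00° − 12.85° = 77.15°

|H| = 51.0 dB, ∠H = 77.1°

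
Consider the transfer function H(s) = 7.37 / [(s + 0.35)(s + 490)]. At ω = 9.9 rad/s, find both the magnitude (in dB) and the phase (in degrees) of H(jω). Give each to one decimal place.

|H| = -56.4 dB, ∠H = -89.1°

|j9.9 + 0.35| = √(9.9² + 0.35²) = 9.906
|j9.9 + 490| = √(9.9² + 490²) = 490.1
|H(j9.9)| = 7.37 / (9.906 × 490.1) = 0.001518
20 log₁₀(0.001518) = -56.37 dB
∠(j9.9 + 0.35) = arctan(9.9/0.35) = 87.98°
∠(j9.9 + 490) = arctan(9.9/490) = 1.16°
∠H(j9.9) = − (87.98° + 1.16°) = -89.13°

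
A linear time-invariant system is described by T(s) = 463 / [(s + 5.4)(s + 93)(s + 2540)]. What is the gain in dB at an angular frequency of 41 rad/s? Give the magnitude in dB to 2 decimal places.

-87.26 dB

|j41 + 5.4| = √(41² + 5.4²) = 41.35
|j41 + 93| = √(41² + 93²) = 101.6
|j41 + 2540| = √(41² + 2540²) = 2540
|T(j41)| = 463 / (41.35 × 101.6 × 2540) = 4.3363e-05
20 log₁₀(4.3363e-05) = -87.258 dB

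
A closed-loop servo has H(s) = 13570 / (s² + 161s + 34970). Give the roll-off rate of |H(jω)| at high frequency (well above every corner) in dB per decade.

-40 dB/decade

With 0 zeros and 2 poles, the high-frequency asymptotic slope is 20 × (0 − 2) = -40 dB/decade.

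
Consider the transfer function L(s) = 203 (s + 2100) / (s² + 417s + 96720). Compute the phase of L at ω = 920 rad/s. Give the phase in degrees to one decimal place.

∠(j920 + 2100) = arctan(920/2100) = 23.66°
∠[(j920)² + 417(j920) + 96720] = ∠[-7.4968e+05 + j3.8364e+05] = 152.90°
∠L(j920) = 23.66° − 152.90° = -129.24°

-129.2°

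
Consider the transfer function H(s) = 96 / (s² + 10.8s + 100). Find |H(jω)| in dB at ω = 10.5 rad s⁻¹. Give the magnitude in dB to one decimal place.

-1.5 dB

|(j10.5)² + 10.8(j10.5) + 100| = |-10.25 + j113.4| = 113.9
|H(j10.5)| = 96 / 113.9 = 0.84312
20 log₁₀(0.84312) = -1.48 dB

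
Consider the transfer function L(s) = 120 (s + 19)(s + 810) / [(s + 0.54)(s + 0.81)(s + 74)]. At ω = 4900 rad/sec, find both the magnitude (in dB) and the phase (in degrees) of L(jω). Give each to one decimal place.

|j4900 + 19| = √(4900² + 19²) = 4900
|j4900 + 810| = √(4900² + 810²) = 4966
|j4900 + 0.54| = √(4900² + 0.54²) = 4900
|j4900 + 0.81| = √(4900² + 0.81²) = 4900
|j4900 + 74| = √(4900² + 74²) = 4901
|L(j4900)| = 120 × 4900 × 4966 / (4900 × 4900 × 4901) = 0.02482
20 log₁₀(0.02482) = -32.10 dB
∠(j4900 + 19) = arctan(4900/19) = 89.78°
∠(j4900 + 810) = arctan(4900/810) = 80.61°
∠(j4900 + 0.54) = arctan(4900/0.54) = 89.99°
∠(j4900 + 0.81) = arctan(4900/0.81) = 89.99°
∠(j4900 + 74) = arctan(4900/74) = 89.13°
∠L(j4900) = 89.78° + 80.61° − (89.99° + 89.99° + 89.13°) = -98.73°

|L| = -32.1 dB, ∠L = -98.7°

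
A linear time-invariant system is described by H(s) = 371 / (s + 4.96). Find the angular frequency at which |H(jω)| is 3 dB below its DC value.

For a single-pole low-pass, the −3 dB point is at the pole: ω = 4.96 rad/sec.

4.96 rad/sec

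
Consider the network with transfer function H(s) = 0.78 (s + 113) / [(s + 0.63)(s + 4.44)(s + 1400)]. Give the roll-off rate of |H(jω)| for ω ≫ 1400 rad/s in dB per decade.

With 1 zero and 3 poles, the high-frequency asymptotic slope is 20 × (1 − 3) = -40 dB/decade.

-40 dB/decade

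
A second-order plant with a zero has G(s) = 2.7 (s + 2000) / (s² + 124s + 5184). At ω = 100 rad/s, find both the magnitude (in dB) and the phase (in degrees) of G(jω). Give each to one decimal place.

|j100 + 2000| = √(100² + 2000²) = 2002
|(j100)² + 124(j100) + 5184| = |-4816 + j12400| = 1.33e+04
|G(j100)| = 2.7 × 2002 / 1.33e+04 = 0.40645
20 log₁₀(0.40645) = -7.82 dB
∠(j100 + 2000) = arctan(100/2000) = 2.86°
∠[(j100)² + 124(j100) + 5184] = ∠[-4816 + j12400] = 111.23°
∠G(j100) = 2.86° − 111.23° = -108.36°

|G| = -7.8 dB, ∠G = -108.4°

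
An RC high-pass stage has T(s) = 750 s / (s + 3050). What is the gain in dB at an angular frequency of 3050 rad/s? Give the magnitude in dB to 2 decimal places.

|j3050| = 3050
|j3050 + 3050| = √(3050² + 3050²) = 4313
|T(j3050)| = 750 × 3050 / 4313 = 530.33
20 log₁₀(530.33) = 54.491 dB

54.49 dB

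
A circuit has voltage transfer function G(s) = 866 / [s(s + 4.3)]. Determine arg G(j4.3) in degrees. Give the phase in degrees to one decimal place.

∠(j4.3 + 4.3) = arctan(4.3/4.3) = 45.00°
∠(j4.3) = 90.00°
∠G(j4.3) = − (45.00° + 90.00°) = -135.00°

-135.0°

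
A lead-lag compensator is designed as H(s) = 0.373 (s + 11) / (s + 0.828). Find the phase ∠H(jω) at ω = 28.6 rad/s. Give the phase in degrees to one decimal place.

∠(j28.6 + 11) = arctan(28.6/11) = 68.96°
∠(j28.6 + 0.828) = arctan(28.6/0.828) = 88.34°
∠H(j28.6) = 68.96° − 88.34° = -19.38°

-19.4 deg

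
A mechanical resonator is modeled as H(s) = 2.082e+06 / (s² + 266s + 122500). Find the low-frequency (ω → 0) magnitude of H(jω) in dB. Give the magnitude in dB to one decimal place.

H(0) = 2.082e+06 / 122500 = 16.996
20 log₁₀(16.996) = 24.61 dB

24.6 dB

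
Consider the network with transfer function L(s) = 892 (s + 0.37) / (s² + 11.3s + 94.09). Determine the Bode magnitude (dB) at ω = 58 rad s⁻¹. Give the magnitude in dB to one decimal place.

|j58 + 0.37| = √(58² + 0.37²) = 58
|(j58)² + 11.3(j58) + 94.09| = |-3269.9 + j655.4| = 3335
|L(j58)| = 892 × 58 / 3335 = 15.514
20 log₁₀(15.514) = 23.81 dB

23.8 dB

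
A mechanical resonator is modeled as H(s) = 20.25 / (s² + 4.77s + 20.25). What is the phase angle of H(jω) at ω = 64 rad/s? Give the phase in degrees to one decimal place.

∠[(j64)² + 4.77(j64) + 20.25] = ∠[-4075.8 + j305.28] = 175.72°
∠H(j64) = −175.72° = -175.72°

-175.7°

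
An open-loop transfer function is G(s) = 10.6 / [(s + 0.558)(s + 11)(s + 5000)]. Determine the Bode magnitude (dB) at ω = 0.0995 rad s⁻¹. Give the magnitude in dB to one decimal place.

-69.4 dB

|j0.0995 + 0.558| = √(0.0995² + 0.558²) = 0.5668
|j0.0995 + 11| = √(0.0995² + 11²) = 11
|j0.0995 + 5000| = √(0.0995² + 5000²) = 5000
|G(j0.0995)| = 10.6 / (0.5668 × 11 × 5000) = 0.00034001
20 log₁₀(0.00034001) = -69.37 dB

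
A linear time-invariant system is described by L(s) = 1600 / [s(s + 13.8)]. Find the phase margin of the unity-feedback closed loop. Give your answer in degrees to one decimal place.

19.6°

Gain crossover: |L(jω)| = 1 at ω ≈ 38.8 rad s⁻¹.
∠L(j38.8) = −90° − arctan(38.8/13.8) ≈ -160.43°
PM = 180° + (-160.43°) = 19.57°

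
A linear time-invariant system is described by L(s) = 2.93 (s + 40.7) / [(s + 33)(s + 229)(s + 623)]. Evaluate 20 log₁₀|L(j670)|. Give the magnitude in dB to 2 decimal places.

|j670 + 40.7| = √(670² + 40.7²) = 671.2
|j670 + 33| = √(670² + 33²) = 670.8
|j670 + 229| = √(670² + 229²) = 708.1
|j670 + 623| = √(670² + 623²) = 914.9
|L(j670)| = 2.93 × 671.2 / (670.8 × 708.1 × 914.9) = 4.5259e-06
20 log₁₀(4.5259e-06) = -106.886 dB

-106.89 dB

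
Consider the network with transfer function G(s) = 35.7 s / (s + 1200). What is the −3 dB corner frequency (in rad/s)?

For a single-pole high-pass, the −3 dB point is at the pole: ω = 1200 rad/s.

1200 rad/s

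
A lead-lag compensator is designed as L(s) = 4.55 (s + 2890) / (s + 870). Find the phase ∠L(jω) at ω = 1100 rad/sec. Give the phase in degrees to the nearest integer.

∠(j1100 + 2890) = arctan(1100/2890) = 20.84°
∠(j1100 + 870) = arctan(1100/870) = 51.66°
∠L(j1100) = 20.84° − 51.66° = -30.82°

-31°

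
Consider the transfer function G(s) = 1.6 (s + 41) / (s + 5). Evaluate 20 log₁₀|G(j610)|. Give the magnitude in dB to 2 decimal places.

4.10 dB

|j610 + 41| = √(610² + 41²) = 611.4
|j610 + 5| = √(610² + 5²) = 610
|G(j610)| = 1.6 × 611.4 / 610 = 1.6036
20 log₁₀(1.6036) = 4.102 dB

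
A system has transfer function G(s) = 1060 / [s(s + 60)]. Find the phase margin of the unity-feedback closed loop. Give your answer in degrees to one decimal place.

74.2 deg

Gain crossover: |G(jω)| = 1 at ω ≈ 17 rad s⁻¹.
∠G(j17) = −90° − arctan(17/60) ≈ -105.82°
PM = 180° + (-105.82°) = 74.18°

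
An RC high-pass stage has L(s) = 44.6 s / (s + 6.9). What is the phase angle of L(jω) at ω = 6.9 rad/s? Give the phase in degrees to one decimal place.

45.0°

∠(j6.9) = 90.00°
∠(j6.9 + 6.9) = arctan(6.9/6.9) = 45.00°
∠L(j6.9) = 90.00° − 45.00° = 45.00°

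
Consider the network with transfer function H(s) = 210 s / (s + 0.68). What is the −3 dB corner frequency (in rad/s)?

0.68 rad/s

For a single-pole high-pass, the −3 dB point is at the pole: ω = 0.68 rad/s.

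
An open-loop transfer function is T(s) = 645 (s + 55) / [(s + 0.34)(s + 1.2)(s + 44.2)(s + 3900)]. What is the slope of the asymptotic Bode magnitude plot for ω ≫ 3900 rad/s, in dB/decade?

With 1 zero and 4 poles, the high-frequency asymptotic slope is 20 × (1 − 4) = -60 dB/decade.

-60 dB/decade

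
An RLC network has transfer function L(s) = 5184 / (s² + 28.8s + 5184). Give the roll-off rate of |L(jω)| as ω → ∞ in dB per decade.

With 0 zeros and 2 poles, the high-frequency asymptotic slope is 20 × (0 − 2) = -40 dB/decade.

-40 dB/decade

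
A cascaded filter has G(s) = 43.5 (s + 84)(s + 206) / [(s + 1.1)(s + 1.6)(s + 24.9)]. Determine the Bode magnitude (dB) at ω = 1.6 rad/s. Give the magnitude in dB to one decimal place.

76.7 dB

|j1.6 + 84| = √(1.6² + 84²) = 84.02
|j1.6 + 206| = √(1.6² + 206²) = 206
|j1.6 + 1.1| = √(1.6² + 1.1²) = 1.942
|j1.6 + 1.6| = √(1.6² + 1.6²) = 2.263
|j1.6 + 24.9| = √(1.6² + 24.9²) = 24.95
|G(j1.6)| = 43.5 × 84.02 × 206 / (1.942 × 2.263 × 24.95) = 6868
20 log₁₀(6868) = 76.74 dB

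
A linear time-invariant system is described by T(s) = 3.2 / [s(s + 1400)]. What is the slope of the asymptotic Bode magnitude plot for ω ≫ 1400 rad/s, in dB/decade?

With 0 zeros and 2 poles, the high-frequency asymptotic slope is 20 × (0 − 2) = -40 dB/decade.

-40 dB/decade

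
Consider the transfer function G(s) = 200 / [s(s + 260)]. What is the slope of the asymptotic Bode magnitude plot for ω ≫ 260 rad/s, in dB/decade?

-40 dB/decade

With 0 zeros and 2 poles, the high-frequency asymptotic slope is 20 × (0 − 2) = -40 dB/decade.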